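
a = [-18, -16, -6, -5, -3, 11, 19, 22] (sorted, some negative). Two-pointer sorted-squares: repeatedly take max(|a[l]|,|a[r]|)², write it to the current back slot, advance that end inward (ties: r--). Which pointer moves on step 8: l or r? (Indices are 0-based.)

l=0 r=7: |-18|<=|22| out[7]=484, r--
l=0 r=6: |-18|<=|19| out[6]=361, r--
l=0 r=5: |-18|>|11| out[5]=324, l++
l=1 r=5: |-16|>|11| out[4]=256, l++
l=2 r=5: |-6|<=|11| out[3]=121, r--
l=2 r=4: |-6|>|-3| out[2]=36, l++
l=3 r=4: |-5|>|-3| out[1]=25, l++
l=4 r=4: |-3|<=|-3| out[0]=9, r--

r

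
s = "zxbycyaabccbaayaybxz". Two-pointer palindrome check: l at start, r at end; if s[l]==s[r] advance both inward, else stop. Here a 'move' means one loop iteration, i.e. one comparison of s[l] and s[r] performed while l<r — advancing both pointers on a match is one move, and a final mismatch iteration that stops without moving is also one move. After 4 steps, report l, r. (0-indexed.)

[0,19] 'z'=='z' → l++,r--
[1,18] 'x'=='x' → l++,r--
[2,17] 'b'=='b' → l++,r--
[3,16] 'y'=='y' → l++,r--

l=4, r=15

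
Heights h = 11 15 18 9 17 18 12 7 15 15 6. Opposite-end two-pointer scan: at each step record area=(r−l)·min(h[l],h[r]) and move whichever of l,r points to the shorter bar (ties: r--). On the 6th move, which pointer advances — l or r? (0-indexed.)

[0,10] min(11,6)*10=60 best=60 * → r--
[0,9] min(11,15)*9=99 best=99 * → l++
[1,9] min(15,15)*8=120 best=120 * → r--
[1,8] min(15,15)*7=105 best=120 → r--
[1,7] min(15,7)*6=42 best=120 → r--
[1,6] min(15,12)*5=60 best=120 → r--

r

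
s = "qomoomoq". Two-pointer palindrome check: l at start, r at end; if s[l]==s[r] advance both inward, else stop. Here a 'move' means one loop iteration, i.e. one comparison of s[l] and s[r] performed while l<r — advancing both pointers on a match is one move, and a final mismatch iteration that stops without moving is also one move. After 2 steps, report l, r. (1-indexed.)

l=3, r=6

l=1 r=8: 'q'=='q', l++,r--
l=2 r=7: 'o'=='o', l++,r--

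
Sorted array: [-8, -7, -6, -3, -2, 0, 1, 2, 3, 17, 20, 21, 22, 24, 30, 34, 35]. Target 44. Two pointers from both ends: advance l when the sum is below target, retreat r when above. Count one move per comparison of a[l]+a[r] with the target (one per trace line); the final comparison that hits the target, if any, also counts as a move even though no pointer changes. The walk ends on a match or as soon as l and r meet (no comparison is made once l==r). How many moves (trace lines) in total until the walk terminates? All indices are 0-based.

14 moves

l=0 r=16: -8+35=27 <44, l++
l=1 r=16: -7+35=28 <44, l++
l=2 r=16: -6+35=29 <44, l++
l=3 r=16: -3+35=32 <44, l++
l=4 r=16: -2+35=33 <44, l++
l=5 r=16: 0+35=35 <44, l++
l=6 r=16: 1+35=36 <44, l++
l=7 r=16: 2+35=37 <44, l++
l=8 r=16: 3+35=38 <44, l++
l=9 r=16: 17+35=52 >44, r--
l=9 r=15: 17+34=51 >44, r--
l=9 r=14: 17+30=47 >44, r--
l=9 r=13: 17+24=41 <44, l++
l=10 r=13: 20+24=44, found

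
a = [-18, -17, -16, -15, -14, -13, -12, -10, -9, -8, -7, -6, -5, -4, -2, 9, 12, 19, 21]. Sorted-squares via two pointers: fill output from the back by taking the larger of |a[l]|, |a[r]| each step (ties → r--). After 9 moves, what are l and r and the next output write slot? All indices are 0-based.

l=6, r=15, next write slot=9

l=0 r=18: |-18|<=|21| out[18]=441, r--
l=0 r=17: |-18|<=|19| out[17]=361, r--
l=0 r=16: |-18|>|12| out[16]=324, l++
l=1 r=16: |-17|>|12| out[15]=289, l++
l=2 r=16: |-16|>|12| out[14]=256, l++
l=3 r=16: |-15|>|12| out[13]=225, l++
l=4 r=16: |-14|>|12| out[12]=196, l++
l=5 r=16: |-13|>|12| out[11]=169, l++
l=6 r=16: |-12|<=|12| out[10]=144, r--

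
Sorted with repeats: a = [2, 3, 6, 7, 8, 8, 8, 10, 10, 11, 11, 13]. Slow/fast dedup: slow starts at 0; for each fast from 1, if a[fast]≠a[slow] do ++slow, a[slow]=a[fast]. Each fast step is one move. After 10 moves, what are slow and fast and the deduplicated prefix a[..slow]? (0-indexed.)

slow=6, fast=11, prefix=[2, 3, 6, 7, 8, 10, 11]

(s=0,f=1) a[fast]=3≠a[slow]=2 write a[1]=3 → slow++,fast++
(s=1,f=2) a[fast]=6≠a[slow]=3 write a[2]=6 → slow++,fast++
(s=2,f=3) a[fast]=7≠a[slow]=6 write a[3]=7 → slow++,fast++
(s=3,f=4) a[fast]=8≠a[slow]=7 write a[4]=8 → slow++,fast++
(s=4,f=5) a[fast]=8=a[slow] dup → fast++
(s=4,f=6) a[fast]=8=a[slow] dup → fast++
(s=4,f=7) a[fast]=10≠a[slow]=8 write a[5]=10 → slow++,fast++
(s=5,f=8) a[fast]=10=a[slow] dup → fast++
(s=5,f=9) a[fast]=11≠a[slow]=10 write a[6]=11 → slow++,fast++
(s=6,f=10) a[fast]=11=a[slow] dup → fast++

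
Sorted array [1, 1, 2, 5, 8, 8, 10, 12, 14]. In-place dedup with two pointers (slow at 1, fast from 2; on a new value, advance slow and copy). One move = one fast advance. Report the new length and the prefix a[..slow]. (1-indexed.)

slow=1 fast=2: a[fast]=1=a[slow] dup, fast++
slow=1 fast=3: a[fast]=2≠a[slow]=1 write a[2]=2, slow++,fast++
slow=2 fast=4: a[fast]=5≠a[slow]=2 write a[3]=5, slow++,fast++
slow=3 fast=5: a[fast]=8≠a[slow]=5 write a[4]=8, slow++,fast++
slow=4 fast=6: a[fast]=8=a[slow] dup, fast++
slow=4 fast=7: a[fast]=10≠a[slow]=8 write a[5]=10, slow++,fast++
slow=5 fast=8: a[fast]=12≠a[slow]=10 write a[6]=12, slow++,fast++
slow=6 fast=9: a[fast]=14≠a[slow]=12 write a[7]=14, slow++,fast++

length 7; prefix = [1, 2, 5, 8, 10, 12, 14]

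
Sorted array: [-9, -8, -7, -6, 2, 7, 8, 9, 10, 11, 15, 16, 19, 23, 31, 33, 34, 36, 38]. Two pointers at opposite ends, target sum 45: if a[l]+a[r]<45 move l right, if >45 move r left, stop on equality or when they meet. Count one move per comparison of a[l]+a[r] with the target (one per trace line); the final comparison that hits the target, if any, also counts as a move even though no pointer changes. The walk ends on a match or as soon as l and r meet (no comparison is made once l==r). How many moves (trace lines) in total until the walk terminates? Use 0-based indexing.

l=0 r=18: -9+38=29 <45, l++
l=1 r=18: -8+38=30 <45, l++
l=2 r=18: -7+38=31 <45, l++
l=3 r=18: -6+38=32 <45, l++
l=4 r=18: 2+38=40 <45, l++
l=5 r=18: 7+38=45, found

6 moves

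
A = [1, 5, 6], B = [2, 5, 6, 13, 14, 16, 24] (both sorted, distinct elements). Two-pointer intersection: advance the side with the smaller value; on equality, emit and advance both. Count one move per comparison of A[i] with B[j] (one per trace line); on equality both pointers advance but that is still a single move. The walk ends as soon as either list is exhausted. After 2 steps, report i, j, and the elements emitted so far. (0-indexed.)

i=1, j=1, emitted=[]

[i=0,j=0] 1<2 → i++
[i=1,j=0] 5>2 → j++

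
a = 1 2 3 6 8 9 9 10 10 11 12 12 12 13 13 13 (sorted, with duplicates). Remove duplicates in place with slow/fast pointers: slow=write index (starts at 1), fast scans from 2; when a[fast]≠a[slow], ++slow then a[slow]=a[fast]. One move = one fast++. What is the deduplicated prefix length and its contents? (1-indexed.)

slow=1 fast=2: a[fast]=2≠a[slow]=1 write a[2]=2, slow++,fast++
slow=2 fast=3: a[fast]=3≠a[slow]=2 write a[3]=3, slow++,fast++
slow=3 fast=4: a[fast]=6≠a[slow]=3 write a[4]=6, slow++,fast++
slow=4 fast=5: a[fast]=8≠a[slow]=6 write a[5]=8, slow++,fast++
slow=5 fast=6: a[fast]=9≠a[slow]=8 write a[6]=9, slow++,fast++
slow=6 fast=7: a[fast]=9=a[slow] dup, fast++
slow=6 fast=8: a[fast]=10≠a[slow]=9 write a[7]=10, slow++,fast++
slow=7 fast=9: a[fast]=10=a[slow] dup, fast++
slow=7 fast=10: a[fast]=11≠a[slow]=10 write a[8]=11, slow++,fast++
slow=8 fast=11: a[fast]=12≠a[slow]=11 write a[9]=12, slow++,fast++
slow=9 fast=12: a[fast]=12=a[slow] dup, fast++
slow=9 fast=13: a[fast]=12=a[slow] dup, fast++
slow=9 fast=14: a[fast]=13≠a[slow]=12 write a[10]=13, slow++,fast++
slow=10 fast=15: a[fast]=13=a[slow] dup, fast++
slow=10 fast=16: a[fast]=13=a[slow] dup, fast++

length 10; prefix = [1, 2, 3, 6, 8, 9, 10, 11, 12, 13]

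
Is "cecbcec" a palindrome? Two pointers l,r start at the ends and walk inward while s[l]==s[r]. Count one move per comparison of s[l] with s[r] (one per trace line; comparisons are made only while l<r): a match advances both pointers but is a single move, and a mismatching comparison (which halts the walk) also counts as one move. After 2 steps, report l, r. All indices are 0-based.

l=2, r=4

[0,6] 'c'=='c' → l++,r--
[1,5] 'e'=='e' → l++,r--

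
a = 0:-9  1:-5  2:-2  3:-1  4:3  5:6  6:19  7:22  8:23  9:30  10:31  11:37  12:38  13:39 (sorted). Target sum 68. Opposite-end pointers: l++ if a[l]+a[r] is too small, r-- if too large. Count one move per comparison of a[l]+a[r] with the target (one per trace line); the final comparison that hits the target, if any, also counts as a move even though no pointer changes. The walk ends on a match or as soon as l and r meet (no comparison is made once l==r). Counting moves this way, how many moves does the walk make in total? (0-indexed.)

[0,13] -9+39=30 <68 → l++
[1,13] -5+39=34 <68 → l++
[2,13] -2+39=37 <68 → l++
[3,13] -1+39=38 <68 → l++
[4,13] 3+39=42 <68 → l++
[5,13] 6+39=45 <68 → l++
[6,13] 19+39=58 <68 → l++
[7,13] 22+39=61 <68 → l++
[8,13] 23+39=62 <68 → l++
[9,13] 30+39=69 >68 → r--
[9,12] 30+38=68 → found

11 moves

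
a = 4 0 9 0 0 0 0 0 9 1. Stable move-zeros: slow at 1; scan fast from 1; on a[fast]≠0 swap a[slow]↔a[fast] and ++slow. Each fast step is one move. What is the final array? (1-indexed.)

[4, 9, 9, 1, 0, 0, 0, 0, 0, 0]

slow=1 fast=1: a[fast]=4≠0 swap→a[1]=4, slow++,fast++
slow=2 fast=2: a[fast]=0, fast++
slow=2 fast=3: a[fast]=9≠0 swap→a[2]=9, slow++,fast++
slow=3 fast=4: a[fast]=0, fast++
slow=3 fast=5: a[fast]=0, fast++
slow=3 fast=6: a[fast]=0, fast++
slow=3 fast=7: a[fast]=0, fast++
slow=3 fast=8: a[fast]=0, fast++
slow=3 fast=9: a[fast]=9≠0 swap→a[3]=9, slow++,fast++
slow=4 fast=10: a[fast]=1≠0 swap→a[4]=1, slow++,fast++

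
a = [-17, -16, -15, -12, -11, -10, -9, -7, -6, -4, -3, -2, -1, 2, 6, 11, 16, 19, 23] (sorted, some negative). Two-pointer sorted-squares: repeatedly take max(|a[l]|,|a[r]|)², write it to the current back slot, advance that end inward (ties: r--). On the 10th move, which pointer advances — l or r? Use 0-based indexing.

[0,18] |-17|<=|23| out[18]=529 → r--
[0,17] |-17|<=|19| out[17]=361 → r--
[0,16] |-17|>|16| out[16]=289 → l++
[1,16] |-16|<=|16| out[15]=256 → r--
[1,15] |-16|>|11| out[14]=256 → l++
[2,15] |-15|>|11| out[13]=225 → l++
[3,15] |-12|>|11| out[12]=144 → l++
[4,15] |-11|<=|11| out[11]=121 → r--
[4,14] |-11|>|6| out[10]=121 → l++
[5,14] |-10|>|6| out[9]=100 → l++

l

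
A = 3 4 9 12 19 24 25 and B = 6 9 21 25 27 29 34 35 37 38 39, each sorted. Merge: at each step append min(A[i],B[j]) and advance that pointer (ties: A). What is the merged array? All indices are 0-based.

[3, 4, 6, 9, 9, 12, 19, 21, 24, 25, 25, 27, 29, 34, 35, 37, 38, 39]

[i=0,j=0] A[i]=3<=B[j]=6 take 3 → i++
[i=1,j=0] A[i]=4<=B[j]=6 take 4 → i++
[i=2,j=0] A[i]=9>B[j]=6 take 6 → j++
[i=2,j=1] A[i]=9<=B[j]=9 take 9 → i++
[i=3,j=1] A[i]=12>B[j]=9 take 9 → j++
[i=3,j=2] A[i]=12<=B[j]=21 take 12 → i++
[i=4,j=2] A[i]=19<=B[j]=21 take 19 → i++
[i=5,j=2] A[i]=24>B[j]=21 take 21 → j++
[i=5,j=3] A[i]=24<=B[j]=25 take 24 → i++
[i=6,j=3] A[i]=25<=B[j]=25 take 25 → i++
[i=7,j=3] A done, take B[j]=25 → j++
[i=7,j=4] A done, take B[j]=27 → j++
[i=7,j=5] A done, take B[j]=29 → j++
[i=7,j=6] A done, take B[j]=34 → j++
[i=7,j=7] A done, take B[j]=35 → j++
[i=7,j=8] A done, take B[j]=37 → j++
[i=7,j=9] A done, take B[j]=38 → j++
[i=7,j=10] A done, take B[j]=39 → j++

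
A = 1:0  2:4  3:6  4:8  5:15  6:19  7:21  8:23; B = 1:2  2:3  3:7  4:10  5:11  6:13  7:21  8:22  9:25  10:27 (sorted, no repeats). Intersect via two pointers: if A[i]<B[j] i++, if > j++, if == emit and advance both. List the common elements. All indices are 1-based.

i=1 j=1: 0<2, i++
i=2 j=1: 4>2, j++
i=2 j=2: 4>3, j++
i=2 j=3: 4<7, i++
i=3 j=3: 6<7, i++
i=4 j=3: 8>7, j++
i=4 j=4: 8<10, i++
i=5 j=4: 15>10, j++
i=5 j=5: 15>11, j++
i=5 j=6: 15>13, j++
i=5 j=7: 15<21, i++
i=6 j=7: 19<21, i++
i=7 j=7: 21==21 emit, i++,j++
i=8 j=8: 23>22, j++
i=8 j=9: 23<25, i++

intersection = [21]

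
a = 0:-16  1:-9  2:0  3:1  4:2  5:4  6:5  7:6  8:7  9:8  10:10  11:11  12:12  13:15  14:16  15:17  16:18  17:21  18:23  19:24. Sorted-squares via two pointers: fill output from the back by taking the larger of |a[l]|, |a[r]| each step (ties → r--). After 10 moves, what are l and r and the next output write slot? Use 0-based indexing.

l=1, r=10, next write slot=9

l=0 r=19: |-16|<=|24| out[19]=576, r--
l=0 r=18: |-16|<=|23| out[18]=529, r--
l=0 r=17: |-16|<=|21| out[17]=441, r--
l=0 r=16: |-16|<=|18| out[16]=324, r--
l=0 r=15: |-16|<=|17| out[15]=289, r--
l=0 r=14: |-16|<=|16| out[14]=256, r--
l=0 r=13: |-16|>|15| out[13]=256, l++
l=1 r=13: |-9|<=|15| out[12]=225, r--
l=1 r=12: |-9|<=|12| out[11]=144, r--
l=1 r=11: |-9|<=|11| out[10]=121, r--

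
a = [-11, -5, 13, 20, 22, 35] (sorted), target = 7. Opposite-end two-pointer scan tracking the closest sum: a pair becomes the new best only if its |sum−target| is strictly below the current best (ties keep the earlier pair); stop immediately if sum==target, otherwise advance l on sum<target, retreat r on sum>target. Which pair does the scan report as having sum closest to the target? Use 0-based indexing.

pair (-5, 13) with sum 8 (|Δ|=1)

l=0 r=5: -11+35=24 d=17 *, r--
l=0 r=4: -11+22=11 d=4 *, r--
l=0 r=3: -11+20=9 d=2 *, r--
l=0 r=2: -11+13=2 d=5, l++
l=1 r=2: -5+13=8 d=1 *, r--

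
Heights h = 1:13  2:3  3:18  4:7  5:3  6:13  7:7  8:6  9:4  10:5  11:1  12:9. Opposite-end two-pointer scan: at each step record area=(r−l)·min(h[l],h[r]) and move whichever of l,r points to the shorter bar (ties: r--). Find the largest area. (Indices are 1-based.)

max area = 99

[1,12] min(13,9)*11=99 best=99 * → r--
[1,11] min(13,1)*10=10 best=99 → r--
[1,10] min(13,5)*9=45 best=99 → r--
[1,9] min(13,4)*8=32 best=99 → r--
[1,8] min(13,6)*7=42 best=99 → r--
[1,7] min(13,7)*6=42 best=99 → r--
[1,6] min(13,13)*5=65 best=99 → r--
[1,5] min(13,3)*4=12 best=99 → r--
[1,4] min(13,7)*3=21 best=99 → r--
[1,3] min(13,18)*2=26 best=99 → l++
[2,3] min(3,18)*1=3 best=99 → l++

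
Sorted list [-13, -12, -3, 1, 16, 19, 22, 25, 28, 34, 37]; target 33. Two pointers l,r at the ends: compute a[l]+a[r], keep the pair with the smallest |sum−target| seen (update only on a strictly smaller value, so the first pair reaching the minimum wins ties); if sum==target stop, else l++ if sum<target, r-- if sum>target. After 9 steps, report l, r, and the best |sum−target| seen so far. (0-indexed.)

l=4, r=5, best |Δ|=1

[0,10] -13+37=24 d=9 * → l++
[1,10] -12+37=25 d=8 * → l++
[2,10] -3+37=34 d=1 * → r--
[2,9] -3+34=31 d=2 → l++
[3,9] 1+34=35 d=2 → r--
[3,8] 1+28=29 d=4 → l++
[4,8] 16+28=44 d=11 → r--
[4,7] 16+25=41 d=8 → r--
[4,6] 16+22=38 d=5 → r--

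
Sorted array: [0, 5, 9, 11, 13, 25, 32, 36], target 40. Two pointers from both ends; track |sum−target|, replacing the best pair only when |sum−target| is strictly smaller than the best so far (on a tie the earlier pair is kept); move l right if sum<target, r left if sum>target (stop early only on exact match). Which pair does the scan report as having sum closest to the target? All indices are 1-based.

[1,8] 0+36=36 d=4 * → l++
[2,8] 5+36=41 d=1 * → r--
[2,7] 5+32=37 d=3 → l++
[3,7] 9+32=41 d=1 → r--
[3,6] 9+25=34 d=6 → l++
[4,6] 11+25=36 d=4 → l++
[5,6] 13+25=38 d=2 → l++

pair (5, 36) with sum 41 (|Δ|=1)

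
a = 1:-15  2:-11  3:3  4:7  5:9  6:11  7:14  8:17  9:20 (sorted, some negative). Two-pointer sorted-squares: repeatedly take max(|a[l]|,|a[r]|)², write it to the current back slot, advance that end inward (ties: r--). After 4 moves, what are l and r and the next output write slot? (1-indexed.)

[1,9] |-15|<=|20| out[9]=400 → r--
[1,8] |-15|<=|17| out[8]=289 → r--
[1,7] |-15|>|14| out[7]=225 → l++
[2,7] |-11|<=|14| out[6]=196 → r--

l=2, r=6, next write slot=5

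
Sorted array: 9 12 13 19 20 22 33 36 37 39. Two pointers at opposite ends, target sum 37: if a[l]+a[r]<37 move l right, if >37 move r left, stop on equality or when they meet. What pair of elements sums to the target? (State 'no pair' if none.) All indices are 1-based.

no pair

[1,10] 9+39=48 >37 → r--
[1,9] 9+37=46 >37 → r--
[1,8] 9+36=45 >37 → r--
[1,7] 9+33=42 >37 → r--
[1,6] 9+22=31 <37 → l++
[2,6] 12+22=34 <37 → l++
[3,6] 13+22=35 <37 → l++
[4,6] 19+22=41 >37 → r--
[4,5] 19+20=39 >37 → r--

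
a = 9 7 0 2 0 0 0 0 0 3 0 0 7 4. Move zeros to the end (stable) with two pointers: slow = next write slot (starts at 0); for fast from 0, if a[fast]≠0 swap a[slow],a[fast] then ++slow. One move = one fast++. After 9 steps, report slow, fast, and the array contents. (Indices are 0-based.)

slow=3, fast=9, a=[9, 7, 2, 0, 0, 0, 0, 0, 0, 3, 0, 0, 7, 4]

slow=0 fast=0: a[fast]=9≠0 swap→a[0]=9, slow++,fast++
slow=1 fast=1: a[fast]=7≠0 swap→a[1]=7, slow++,fast++
slow=2 fast=2: a[fast]=0, fast++
slow=2 fast=3: a[fast]=2≠0 swap→a[2]=2, slow++,fast++
slow=3 fast=4: a[fast]=0, fast++
slow=3 fast=5: a[fast]=0, fast++
slow=3 fast=6: a[fast]=0, fast++
slow=3 fast=7: a[fast]=0, fast++
slow=3 fast=8: a[fast]=0, fast++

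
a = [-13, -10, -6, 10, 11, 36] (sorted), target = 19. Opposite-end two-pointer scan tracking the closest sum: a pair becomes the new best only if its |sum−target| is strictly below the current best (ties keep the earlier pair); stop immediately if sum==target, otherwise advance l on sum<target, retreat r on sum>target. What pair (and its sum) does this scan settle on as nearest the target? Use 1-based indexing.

pair (10, 11) with sum 21 (|Δ|=2)

l=1 r=6: -13+36=23 d=4 *, r--
l=1 r=5: -13+11=-2 d=21, l++
l=2 r=5: -10+11=1 d=18, l++
l=3 r=5: -6+11=5 d=14, l++
l=4 r=5: 10+11=21 d=2 *, r--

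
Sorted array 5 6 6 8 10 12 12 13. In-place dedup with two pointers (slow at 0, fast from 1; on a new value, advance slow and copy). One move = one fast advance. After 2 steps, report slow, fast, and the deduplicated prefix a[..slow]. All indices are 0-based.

slow=1, fast=3, prefix=[5, 6]

(s=0,f=1) a[fast]=6≠a[slow]=5 write a[1]=6 → slow++,fast++
(s=1,f=2) a[fast]=6=a[slow] dup → fast++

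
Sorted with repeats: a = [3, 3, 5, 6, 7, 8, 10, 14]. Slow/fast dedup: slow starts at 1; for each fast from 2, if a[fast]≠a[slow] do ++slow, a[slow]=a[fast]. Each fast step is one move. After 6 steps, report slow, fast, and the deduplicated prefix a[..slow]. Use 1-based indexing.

(s=1,f=2) a[fast]=3=a[slow] dup → fast++
(s=1,f=3) a[fast]=5≠a[slow]=3 write a[2]=5 → slow++,fast++
(s=2,f=4) a[fast]=6≠a[slow]=5 write a[3]=6 → slow++,fast++
(s=3,f=5) a[fast]=7≠a[slow]=6 write a[4]=7 → slow++,fast++
(s=4,f=6) a[fast]=8≠a[slow]=7 write a[5]=8 → slow++,fast++
(s=5,f=7) a[fast]=10≠a[slow]=8 write a[6]=10 → slow++,fast++

slow=6, fast=8, prefix=[3, 5, 6, 7, 8, 10]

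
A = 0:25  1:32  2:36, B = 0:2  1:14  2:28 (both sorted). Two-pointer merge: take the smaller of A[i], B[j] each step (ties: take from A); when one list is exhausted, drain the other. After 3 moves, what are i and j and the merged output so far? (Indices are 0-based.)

i=1, j=2, merged so far=[2, 14, 25]

i=0 j=0: A[i]=25>B[j]=2 take 2, j++
i=0 j=1: A[i]=25>B[j]=14 take 14, j++
i=0 j=2: A[i]=25<=B[j]=28 take 25, i++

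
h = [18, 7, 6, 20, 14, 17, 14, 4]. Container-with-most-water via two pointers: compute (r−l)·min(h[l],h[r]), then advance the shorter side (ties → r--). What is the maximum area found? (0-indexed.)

[0,7] min(18,4)*7=28 best=28 * → r--
[0,6] min(18,14)*6=84 best=84 * → r--
[0,5] min(18,17)*5=85 best=85 * → r--
[0,4] min(18,14)*4=56 best=85 → r--
[0,3] min(18,20)*3=54 best=85 → l++
[1,3] min(7,20)*2=14 best=85 → l++
[2,3] min(6,20)*1=6 best=85 → l++

max area = 85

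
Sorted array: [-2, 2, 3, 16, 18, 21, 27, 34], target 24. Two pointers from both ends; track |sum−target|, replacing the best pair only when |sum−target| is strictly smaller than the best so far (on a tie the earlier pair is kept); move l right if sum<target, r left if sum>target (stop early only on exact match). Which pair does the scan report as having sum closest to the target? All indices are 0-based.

pair (3, 21) with sum 24 (|Δ|=0)

[0,7] -2+34=32 d=8 * → r--
[0,6] -2+27=25 d=1 * → r--
[0,5] -2+21=19 d=5 → l++
[1,5] 2+21=23 d=1 → l++
[2,5] 3+21=24 d=0 * → stop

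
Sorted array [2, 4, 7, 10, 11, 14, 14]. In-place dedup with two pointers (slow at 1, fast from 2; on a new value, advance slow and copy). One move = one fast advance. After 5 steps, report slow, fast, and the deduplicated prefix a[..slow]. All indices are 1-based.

(s=1,f=2) a[fast]=4≠a[slow]=2 write a[2]=4 → slow++,fast++
(s=2,f=3) a[fast]=7≠a[slow]=4 write a[3]=7 → slow++,fast++
(s=3,f=4) a[fast]=10≠a[slow]=7 write a[4]=10 → slow++,fast++
(s=4,f=5) a[fast]=11≠a[slow]=10 write a[5]=11 → slow++,fast++
(s=5,f=6) a[fast]=14≠a[slow]=11 write a[6]=14 → slow++,fast++

slow=6, fast=7, prefix=[2, 4, 7, 10, 11, 14]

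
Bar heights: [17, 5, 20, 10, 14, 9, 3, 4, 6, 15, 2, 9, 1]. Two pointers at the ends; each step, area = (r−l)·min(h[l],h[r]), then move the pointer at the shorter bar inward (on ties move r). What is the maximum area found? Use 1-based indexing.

[1,13] min(17,1)*12=12 best=12 * → r--
[1,12] min(17,9)*11=99 best=99 * → r--
[1,11] min(17,2)*10=20 best=99 → r--
[1,10] min(17,15)*9=135 best=135 * → r--
[1,9] min(17,6)*8=48 best=135 → r--
[1,8] min(17,4)*7=28 best=135 → r--
[1,7] min(17,3)*6=18 best=135 → r--
[1,6] min(17,9)*5=45 best=135 → r--
[1,5] min(17,14)*4=56 best=135 → r--
[1,4] min(17,10)*3=30 best=135 → r--
[1,3] min(17,20)*2=34 best=135 → l++
[2,3] min(5,20)*1=5 best=135 → l++

max area = 135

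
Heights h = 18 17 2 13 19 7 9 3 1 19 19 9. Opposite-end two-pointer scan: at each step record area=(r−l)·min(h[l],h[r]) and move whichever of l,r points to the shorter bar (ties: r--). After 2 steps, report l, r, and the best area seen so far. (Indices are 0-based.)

[0,11] min(18,9)*11=99 best=99 * → r--
[0,10] min(18,19)*10=180 best=180 * → l++

l=1, r=10, best area=180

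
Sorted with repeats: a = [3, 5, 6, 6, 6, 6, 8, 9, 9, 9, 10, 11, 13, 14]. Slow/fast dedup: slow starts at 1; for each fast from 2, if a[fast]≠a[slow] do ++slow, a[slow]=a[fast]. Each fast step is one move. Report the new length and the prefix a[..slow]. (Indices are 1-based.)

length 9; prefix = [3, 5, 6, 8, 9, 10, 11, 13, 14]

(s=1,f=2) a[fast]=5≠a[slow]=3 write a[2]=5 → slow++,fast++
(s=2,f=3) a[fast]=6≠a[slow]=5 write a[3]=6 → slow++,fast++
(s=3,f=4) a[fast]=6=a[slow] dup → fast++
(s=3,f=5) a[fast]=6=a[slow] dup → fast++
(s=3,f=6) a[fast]=6=a[slow] dup → fast++
(s=3,f=7) a[fast]=8≠a[slow]=6 write a[4]=8 → slow++,fast++
(s=4,f=8) a[fast]=9≠a[slow]=8 write a[5]=9 → slow++,fast++
(s=5,f=9) a[fast]=9=a[slow] dup → fast++
(s=5,f=10) a[fast]=9=a[slow] dup → fast++
(s=5,f=11) a[fast]=10≠a[slow]=9 write a[6]=10 → slow++,fast++
(s=6,f=12) a[fast]=11≠a[slow]=10 write a[7]=11 → slow++,fast++
(s=7,f=13) a[fast]=13≠a[slow]=11 write a[8]=13 → slow++,fast++
(s=8,f=14) a[fast]=14≠a[slow]=13 write a[9]=14 → slow++,fast++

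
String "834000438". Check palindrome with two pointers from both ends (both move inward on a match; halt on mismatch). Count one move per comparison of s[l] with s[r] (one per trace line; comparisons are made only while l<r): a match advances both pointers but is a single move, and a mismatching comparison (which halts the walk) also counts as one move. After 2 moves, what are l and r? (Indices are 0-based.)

l=0 r=8: '8'=='8', l++,r--
l=1 r=7: '3'=='3', l++,r--

l=2, r=6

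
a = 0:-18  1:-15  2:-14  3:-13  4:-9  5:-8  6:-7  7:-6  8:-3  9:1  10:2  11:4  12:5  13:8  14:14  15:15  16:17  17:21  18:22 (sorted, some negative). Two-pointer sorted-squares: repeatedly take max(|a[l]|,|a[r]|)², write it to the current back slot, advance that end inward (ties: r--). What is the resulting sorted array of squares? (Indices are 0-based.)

l=0 r=18: |-18|<=|22| out[18]=484, r--
l=0 r=17: |-18|<=|21| out[17]=441, r--
l=0 r=16: |-18|>|17| out[16]=324, l++
l=1 r=16: |-15|<=|17| out[15]=289, r--
l=1 r=15: |-15|<=|15| out[14]=225, r--
l=1 r=14: |-15|>|14| out[13]=225, l++
l=2 r=14: |-14|<=|14| out[12]=196, r--
l=2 r=13: |-14|>|8| out[11]=196, l++
l=3 r=13: |-13|>|8| out[10]=169, l++
l=4 r=13: |-9|>|8| out[9]=81, l++
l=5 r=13: |-8|<=|8| out[8]=64, r--
l=5 r=12: |-8|>|5| out[7]=64, l++
l=6 r=12: |-7|>|5| out[6]=49, l++
l=7 r=12: |-6|>|5| out[5]=36, l++
l=8 r=12: |-3|<=|5| out[4]=25, r--
l=8 r=11: |-3|<=|4| out[3]=16, r--
l=8 r=10: |-3|>|2| out[2]=9, l++
l=9 r=10: |1|<=|2| out[1]=4, r--
l=9 r=9: |1|<=|1| out[0]=1, r--

[1, 4, 9, 16, 25, 36, 49, 64, 64, 81, 169, 196, 196, 225, 225, 289, 324, 441, 484]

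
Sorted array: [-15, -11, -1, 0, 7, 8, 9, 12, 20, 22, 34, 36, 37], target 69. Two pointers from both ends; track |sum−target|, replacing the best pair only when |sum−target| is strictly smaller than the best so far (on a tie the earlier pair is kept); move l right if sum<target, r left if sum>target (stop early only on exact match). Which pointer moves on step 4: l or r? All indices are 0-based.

l

l=0 r=12: -15+37=22 d=47 *, l++
l=1 r=12: -11+37=26 d=43 *, l++
l=2 r=12: -1+37=36 d=33 *, l++
l=3 r=12: 0+37=37 d=32 *, l++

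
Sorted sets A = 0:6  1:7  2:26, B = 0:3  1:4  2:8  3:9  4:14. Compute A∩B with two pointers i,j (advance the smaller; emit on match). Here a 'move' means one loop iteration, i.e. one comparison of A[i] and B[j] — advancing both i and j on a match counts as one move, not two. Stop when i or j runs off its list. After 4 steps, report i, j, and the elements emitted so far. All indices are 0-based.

i=0 j=0: 6>3, j++
i=0 j=1: 6>4, j++
i=0 j=2: 6<8, i++
i=1 j=2: 7<8, i++

i=2, j=2, emitted=[]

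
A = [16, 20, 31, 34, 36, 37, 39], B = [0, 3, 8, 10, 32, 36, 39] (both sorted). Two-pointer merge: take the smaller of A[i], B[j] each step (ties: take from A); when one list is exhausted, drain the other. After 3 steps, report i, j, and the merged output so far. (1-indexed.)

i=1, j=4, merged so far=[0, 3, 8]

i=1 j=1: A[i]=16>B[j]=0 take 0, j++
i=1 j=2: A[i]=16>B[j]=3 take 3, j++
i=1 j=3: A[i]=16>B[j]=8 take 8, j++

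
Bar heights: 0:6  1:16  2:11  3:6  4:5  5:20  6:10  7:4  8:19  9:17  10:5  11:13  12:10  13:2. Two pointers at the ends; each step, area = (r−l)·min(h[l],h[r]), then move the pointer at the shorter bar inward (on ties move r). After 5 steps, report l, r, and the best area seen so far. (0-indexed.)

[0,13] min(6,2)*13=26 best=26 * → r--
[0,12] min(6,10)*12=72 best=72 * → l++
[1,12] min(16,10)*11=110 best=110 * → r--
[1,11] min(16,13)*10=130 best=130 * → r--
[1,10] min(16,5)*9=45 best=130 → r--

l=1, r=9, best area=130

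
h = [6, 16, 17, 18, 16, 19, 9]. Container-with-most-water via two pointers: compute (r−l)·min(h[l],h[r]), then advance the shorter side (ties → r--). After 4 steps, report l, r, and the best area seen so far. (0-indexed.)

l=3, r=5, best area=64

[0,6] min(6,9)*6=36 best=36 * → l++
[1,6] min(16,9)*5=45 best=45 * → r--
[1,5] min(16,19)*4=64 best=64 * → l++
[2,5] min(17,19)*3=51 best=64 → l++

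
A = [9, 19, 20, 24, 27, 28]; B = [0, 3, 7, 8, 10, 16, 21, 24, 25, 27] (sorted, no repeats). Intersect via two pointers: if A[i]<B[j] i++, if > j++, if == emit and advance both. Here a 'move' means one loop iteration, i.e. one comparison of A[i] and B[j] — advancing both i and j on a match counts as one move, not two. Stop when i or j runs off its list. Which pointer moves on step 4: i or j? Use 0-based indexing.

i=0 j=0: 9>0, j++
i=0 j=1: 9>3, j++
i=0 j=2: 9>7, j++
i=0 j=3: 9>8, j++

j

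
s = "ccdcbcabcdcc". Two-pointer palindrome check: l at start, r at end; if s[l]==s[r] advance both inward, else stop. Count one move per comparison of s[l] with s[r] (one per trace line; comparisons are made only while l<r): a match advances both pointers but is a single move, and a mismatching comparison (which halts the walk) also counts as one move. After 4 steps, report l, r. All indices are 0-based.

l=4, r=7

l=0 r=11: 'c'=='c', l++,r--
l=1 r=10: 'c'=='c', l++,r--
l=2 r=9: 'd'=='d', l++,r--
l=3 r=8: 'c'=='c', l++,r--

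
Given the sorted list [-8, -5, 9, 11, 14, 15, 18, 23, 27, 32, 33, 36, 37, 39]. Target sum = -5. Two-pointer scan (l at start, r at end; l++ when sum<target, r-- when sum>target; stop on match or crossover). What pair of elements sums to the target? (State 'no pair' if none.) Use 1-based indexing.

no pair

l=1 r=14: -8+39=31 >-5, r--
l=1 r=13: -8+37=29 >-5, r--
l=1 r=12: -8+36=28 >-5, r--
l=1 r=11: -8+33=25 >-5, r--
l=1 r=10: -8+32=24 >-5, r--
l=1 r=9: -8+27=19 >-5, r--
l=1 r=8: -8+23=15 >-5, r--
l=1 r=7: -8+18=10 >-5, r--
l=1 r=6: -8+15=7 >-5, r--
l=1 r=5: -8+14=6 >-5, r--
l=1 r=4: -8+11=3 >-5, r--
l=1 r=3: -8+9=1 >-5, r--
l=1 r=2: -8+-5=-13 <-5, l++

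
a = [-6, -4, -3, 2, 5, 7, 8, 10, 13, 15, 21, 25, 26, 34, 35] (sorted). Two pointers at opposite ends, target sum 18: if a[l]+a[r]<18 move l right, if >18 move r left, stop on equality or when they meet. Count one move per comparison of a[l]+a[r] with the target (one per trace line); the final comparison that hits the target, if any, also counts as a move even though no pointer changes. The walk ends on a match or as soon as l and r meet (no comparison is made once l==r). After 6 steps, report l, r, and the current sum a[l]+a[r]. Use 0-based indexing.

l=0 r=14: -6+35=29 >18, r--
l=0 r=13: -6+34=28 >18, r--
l=0 r=12: -6+26=20 >18, r--
l=0 r=11: -6+25=19 >18, r--
l=0 r=10: -6+21=15 <18, l++
l=1 r=10: -4+21=17 <18, l++

l=2, r=10, sum=18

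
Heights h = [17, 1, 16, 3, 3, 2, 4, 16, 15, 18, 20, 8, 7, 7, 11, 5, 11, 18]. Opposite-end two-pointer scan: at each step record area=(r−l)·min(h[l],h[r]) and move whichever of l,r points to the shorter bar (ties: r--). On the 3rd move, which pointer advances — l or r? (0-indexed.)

l

l=0 r=17: min(17,18)*17=289 best=289 *, l++
l=1 r=17: min(1,18)*16=16 best=289, l++
l=2 r=17: min(16,18)*15=240 best=289, l++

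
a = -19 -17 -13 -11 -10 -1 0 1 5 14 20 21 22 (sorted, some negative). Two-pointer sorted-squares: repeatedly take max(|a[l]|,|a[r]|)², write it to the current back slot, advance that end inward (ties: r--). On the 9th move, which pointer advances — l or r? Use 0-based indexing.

l

l=0 r=12: |-19|<=|22| out[12]=484, r--
l=0 r=11: |-19|<=|21| out[11]=441, r--
l=0 r=10: |-19|<=|20| out[10]=400, r--
l=0 r=9: |-19|>|14| out[9]=361, l++
l=1 r=9: |-17|>|14| out[8]=289, l++
l=2 r=9: |-13|<=|14| out[7]=196, r--
l=2 r=8: |-13|>|5| out[6]=169, l++
l=3 r=8: |-11|>|5| out[5]=121, l++
l=4 r=8: |-10|>|5| out[4]=100, l++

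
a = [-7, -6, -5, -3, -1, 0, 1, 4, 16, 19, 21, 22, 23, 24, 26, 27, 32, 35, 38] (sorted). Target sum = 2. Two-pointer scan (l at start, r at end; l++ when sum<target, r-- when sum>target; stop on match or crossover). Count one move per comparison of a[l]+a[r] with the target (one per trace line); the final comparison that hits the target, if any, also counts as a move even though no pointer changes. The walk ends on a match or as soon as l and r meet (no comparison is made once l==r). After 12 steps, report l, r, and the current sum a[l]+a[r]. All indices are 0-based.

l=1, r=7, sum=-2

[0,18] -7+38=31 >2 → r--
[0,17] -7+35=28 >2 → r--
[0,16] -7+32=25 >2 → r--
[0,15] -7+27=20 >2 → r--
[0,14] -7+26=19 >2 → r--
[0,13] -7+24=17 >2 → r--
[0,12] -7+23=16 >2 → r--
[0,11] -7+22=15 >2 → r--
[0,10] -7+21=14 >2 → r--
[0,9] -7+19=12 >2 → r--
[0,8] -7+16=9 >2 → r--
[0,7] -7+4=-3 <2 → l++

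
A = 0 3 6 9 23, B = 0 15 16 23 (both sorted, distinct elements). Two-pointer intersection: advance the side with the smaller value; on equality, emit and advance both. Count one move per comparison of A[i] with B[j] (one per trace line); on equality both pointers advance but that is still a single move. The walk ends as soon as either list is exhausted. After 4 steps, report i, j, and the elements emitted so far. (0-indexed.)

i=0 j=0: 0==0 emit, i++,j++
i=1 j=1: 3<15, i++
i=2 j=1: 6<15, i++
i=3 j=1: 9<15, i++

i=4, j=1, emitted=[0]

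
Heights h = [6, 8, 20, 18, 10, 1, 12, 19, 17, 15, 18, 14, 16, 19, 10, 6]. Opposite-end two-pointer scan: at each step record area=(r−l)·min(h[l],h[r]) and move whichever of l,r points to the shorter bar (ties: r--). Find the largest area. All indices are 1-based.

max area = 209

[1,16] min(6,6)*15=90 best=90 * → r--
[1,15] min(6,10)*14=84 best=90 → l++
[2,15] min(8,10)*13=104 best=104 * → l++
[3,15] min(20,10)*12=120 best=120 * → r--
[3,14] min(20,19)*11=209 best=209 * → r--
[3,13] min(20,16)*10=160 best=209 → r--
[3,12] min(20,14)*9=126 best=209 → r--
[3,11] min(20,18)*8=144 best=209 → r--
[3,10] min(20,15)*7=105 best=209 → r--
[3,9] min(20,17)*6=102 best=209 → r--
[3,8] min(20,19)*5=95 best=209 → r--
[3,7] min(20,12)*4=48 best=209 → r--
[3,6] min(20,1)*3=3 best=209 → r--
[3,5] min(20,10)*2=20 best=209 → r--
[3,4] min(20,18)*1=18 best=209 → r--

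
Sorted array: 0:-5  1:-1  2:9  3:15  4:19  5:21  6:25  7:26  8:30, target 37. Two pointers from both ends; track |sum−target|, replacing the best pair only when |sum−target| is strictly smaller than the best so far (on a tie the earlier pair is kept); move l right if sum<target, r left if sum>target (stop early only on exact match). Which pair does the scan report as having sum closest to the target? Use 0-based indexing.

l=0 r=8: -5+30=25 d=12 *, l++
l=1 r=8: -1+30=29 d=8 *, l++
l=2 r=8: 9+30=39 d=2 *, r--
l=2 r=7: 9+26=35 d=2, l++
l=3 r=7: 15+26=41 d=4, r--
l=3 r=6: 15+25=40 d=3, r--
l=3 r=5: 15+21=36 d=1 *, l++
l=4 r=5: 19+21=40 d=3, r--

pair (15, 21) with sum 36 (|Δ|=1)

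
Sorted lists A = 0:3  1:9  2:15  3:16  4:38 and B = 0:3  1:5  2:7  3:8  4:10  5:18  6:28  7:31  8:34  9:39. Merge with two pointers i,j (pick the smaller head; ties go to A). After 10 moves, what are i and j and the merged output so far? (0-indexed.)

i=0 j=0: A[i]=3<=B[j]=3 take 3, i++
i=1 j=0: A[i]=9>B[j]=3 take 3, j++
i=1 j=1: A[i]=9>B[j]=5 take 5, j++
i=1 j=2: A[i]=9>B[j]=7 take 7, j++
i=1 j=3: A[i]=9>B[j]=8 take 8, j++
i=1 j=4: A[i]=9<=B[j]=10 take 9, i++
i=2 j=4: A[i]=15>B[j]=10 take 10, j++
i=2 j=5: A[i]=15<=B[j]=18 take 15, i++
i=3 j=5: A[i]=16<=B[j]=18 take 16, i++
i=4 j=5: A[i]=38>B[j]=18 take 18, j++

i=4, j=6, merged so far=[3, 3, 5, 7, 8, 9, 10, 15, 16, 18]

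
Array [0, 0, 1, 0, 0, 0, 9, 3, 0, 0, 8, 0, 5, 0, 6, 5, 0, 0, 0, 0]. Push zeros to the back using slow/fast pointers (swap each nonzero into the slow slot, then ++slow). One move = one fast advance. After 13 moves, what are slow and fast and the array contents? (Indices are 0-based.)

slow=5, fast=13, a=[1, 9, 3, 8, 5, 0, 0, 0, 0, 0, 0, 0, 0, 0, 6, 5, 0, 0, 0, 0]

(s=0,f=0) a[fast]=0 → fast++
(s=0,f=1) a[fast]=0 → fast++
(s=0,f=2) a[fast]=1≠0 swap→a[0]=1 → slow++,fast++
(s=1,f=3) a[fast]=0 → fast++
(s=1,f=4) a[fast]=0 → fast++
(s=1,f=5) a[fast]=0 → fast++
(s=1,f=6) a[fast]=9≠0 swap→a[1]=9 → slow++,fast++
(s=2,f=7) a[fast]=3≠0 swap→a[2]=3 → slow++,fast++
(s=3,f=8) a[fast]=0 → fast++
(s=3,f=9) a[fast]=0 → fast++
(s=3,f=10) a[fast]=8≠0 swap→a[3]=8 → slow++,fast++
(s=4,f=11) a[fast]=0 → fast++
(s=4,f=12) a[fast]=5≠0 swap→a[4]=5 → slow++,fast++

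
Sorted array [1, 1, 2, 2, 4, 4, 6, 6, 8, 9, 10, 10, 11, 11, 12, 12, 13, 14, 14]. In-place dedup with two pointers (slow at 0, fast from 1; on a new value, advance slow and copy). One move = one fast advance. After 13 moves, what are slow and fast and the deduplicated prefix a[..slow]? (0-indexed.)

slow=7, fast=14, prefix=[1, 2, 4, 6, 8, 9, 10, 11]

(s=0,f=1) a[fast]=1=a[slow] dup → fast++
(s=0,f=2) a[fast]=2≠a[slow]=1 write a[1]=2 → slow++,fast++
(s=1,f=3) a[fast]=2=a[slow] dup → fast++
(s=1,f=4) a[fast]=4≠a[slow]=2 write a[2]=4 → slow++,fast++
(s=2,f=5) a[fast]=4=a[slow] dup → fast++
(s=2,f=6) a[fast]=6≠a[slow]=4 write a[3]=6 → slow++,fast++
(s=3,f=7) a[fast]=6=a[slow] dup → fast++
(s=3,f=8) a[fast]=8≠a[slow]=6 write a[4]=8 → slow++,fast++
(s=4,f=9) a[fast]=9≠a[slow]=8 write a[5]=9 → slow++,fast++
(s=5,f=10) a[fast]=10≠a[slow]=9 write a[6]=10 → slow++,fast++
(s=6,f=11) a[fast]=10=a[slow] dup → fast++
(s=6,f=12) a[fast]=11≠a[slow]=10 write a[7]=11 → slow++,fast++
(s=7,f=13) a[fast]=11=a[slow] dup → fast++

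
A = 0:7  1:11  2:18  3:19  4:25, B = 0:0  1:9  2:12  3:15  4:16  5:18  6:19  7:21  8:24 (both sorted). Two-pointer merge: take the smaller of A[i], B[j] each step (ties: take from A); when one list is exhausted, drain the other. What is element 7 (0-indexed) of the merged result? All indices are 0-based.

[i=0,j=0] A[i]=7>B[j]=0 take 0 → j++
[i=0,j=1] A[i]=7<=B[j]=9 take 7 → i++
[i=1,j=1] A[i]=11>B[j]=9 take 9 → j++
[i=1,j=2] A[i]=11<=B[j]=12 take 11 → i++
[i=2,j=2] A[i]=18>B[j]=12 take 12 → j++
[i=2,j=3] A[i]=18>B[j]=15 take 15 → j++
[i=2,j=4] A[i]=18>B[j]=16 take 16 → j++
[i=2,j=5] A[i]=18<=B[j]=18 take 18 → i++
[i=3,j=5] A[i]=19>B[j]=18 take 18 → j++
[i=3,j=6] A[i]=19<=B[j]=19 take 19 → i++
[i=4,j=6] A[i]=25>B[j]=19 take 19 → j++
[i=4,j=7] A[i]=25>B[j]=21 take 21 → j++
[i=4,j=8] A[i]=25>B[j]=24 take 24 → j++
[i=4,j=9] B done, take A[i]=25 → i++

merged[7] = 18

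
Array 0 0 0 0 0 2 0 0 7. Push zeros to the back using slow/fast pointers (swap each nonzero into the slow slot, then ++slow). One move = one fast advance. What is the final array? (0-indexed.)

(s=0,f=0) a[fast]=0 → fast++
(s=0,f=1) a[fast]=0 → fast++
(s=0,f=2) a[fast]=0 → fast++
(s=0,f=3) a[fast]=0 → fast++
(s=0,f=4) a[fast]=0 → fast++
(s=0,f=5) a[fast]=2≠0 swap→a[0]=2 → slow++,fast++
(s=1,f=6) a[fast]=0 → fast++
(s=1,f=7) a[fast]=0 → fast++
(s=1,f=8) a[fast]=7≠0 swap→a[1]=7 → slow++,fast++

[2, 7, 0, 0, 0, 0, 0, 0, 0]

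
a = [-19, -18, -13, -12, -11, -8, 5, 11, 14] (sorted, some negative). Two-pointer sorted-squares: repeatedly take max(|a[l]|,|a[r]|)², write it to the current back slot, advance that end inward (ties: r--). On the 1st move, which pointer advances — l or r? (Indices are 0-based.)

[0,8] |-19|>|14| out[8]=361 → l++

l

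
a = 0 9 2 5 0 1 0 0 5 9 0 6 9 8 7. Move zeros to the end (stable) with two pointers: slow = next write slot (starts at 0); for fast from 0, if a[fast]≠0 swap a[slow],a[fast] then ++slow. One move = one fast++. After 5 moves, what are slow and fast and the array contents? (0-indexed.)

(s=0,f=0) a[fast]=0 → fast++
(s=0,f=1) a[fast]=9≠0 swap→a[0]=9 → slow++,fast++
(s=1,f=2) a[fast]=2≠0 swap→a[1]=2 → slow++,fast++
(s=2,f=3) a[fast]=5≠0 swap→a[2]=5 → slow++,fast++
(s=3,f=4) a[fast]=0 → fast++

slow=3, fast=5, a=[9, 2, 5, 0, 0, 1, 0, 0, 5, 9, 0, 6, 9, 8, 7]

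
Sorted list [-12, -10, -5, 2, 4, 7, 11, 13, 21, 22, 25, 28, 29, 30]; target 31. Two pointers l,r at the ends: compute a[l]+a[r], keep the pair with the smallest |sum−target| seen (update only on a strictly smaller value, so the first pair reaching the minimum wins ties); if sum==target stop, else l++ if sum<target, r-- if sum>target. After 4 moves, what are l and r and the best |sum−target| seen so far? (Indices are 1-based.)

l=4, r=13, best |Δ|=1

l=1 r=14: -12+30=18 d=13 *, l++
l=2 r=14: -10+30=20 d=11 *, l++
l=3 r=14: -5+30=25 d=6 *, l++
l=4 r=14: 2+30=32 d=1 *, r--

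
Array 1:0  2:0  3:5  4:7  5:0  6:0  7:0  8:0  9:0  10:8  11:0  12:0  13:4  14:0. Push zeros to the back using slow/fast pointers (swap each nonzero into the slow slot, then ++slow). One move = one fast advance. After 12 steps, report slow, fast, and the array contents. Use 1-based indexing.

slow=4, fast=13, a=[5, 7, 8, 0, 0, 0, 0, 0, 0, 0, 0, 0, 4, 0]

slow=1 fast=1: a[fast]=0, fast++
slow=1 fast=2: a[fast]=0, fast++
slow=1 fast=3: a[fast]=5≠0 swap→a[1]=5, slow++,fast++
slow=2 fast=4: a[fast]=7≠0 swap→a[2]=7, slow++,fast++
slow=3 fast=5: a[fast]=0, fast++
slow=3 fast=6: a[fast]=0, fast++
slow=3 fast=7: a[fast]=0, fast++
slow=3 fast=8: a[fast]=0, fast++
slow=3 fast=9: a[fast]=0, fast++
slow=3 fast=10: a[fast]=8≠0 swap→a[3]=8, slow++,fast++
slow=4 fast=11: a[fast]=0, fast++
slow=4 fast=12: a[fast]=0, fast++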